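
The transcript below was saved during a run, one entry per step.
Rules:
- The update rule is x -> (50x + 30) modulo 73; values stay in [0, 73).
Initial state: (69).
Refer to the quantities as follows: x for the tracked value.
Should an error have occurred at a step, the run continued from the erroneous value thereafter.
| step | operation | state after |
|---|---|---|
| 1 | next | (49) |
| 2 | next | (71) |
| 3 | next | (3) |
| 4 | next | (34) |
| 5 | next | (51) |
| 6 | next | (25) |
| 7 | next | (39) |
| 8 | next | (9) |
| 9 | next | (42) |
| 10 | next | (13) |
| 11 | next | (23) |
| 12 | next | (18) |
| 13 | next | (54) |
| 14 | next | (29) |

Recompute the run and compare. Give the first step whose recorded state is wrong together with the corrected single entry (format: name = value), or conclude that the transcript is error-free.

Recomputing the run from the initial state:
step 1: x = 49
step 2: x = 71
step 3: x = 3
step 4: x = 34
step 5: x = 51
step 6: x = 25
step 7: x = 39
step 8: x = 9
step 9: x = 42
step 10: x = 13
step 11: x = 23
step 12: x = 12
step 13: x = 46
step 14: x = 67
The first disagreement with the transcript is at step 12, where the value should be x = 12.

step 12, x = 12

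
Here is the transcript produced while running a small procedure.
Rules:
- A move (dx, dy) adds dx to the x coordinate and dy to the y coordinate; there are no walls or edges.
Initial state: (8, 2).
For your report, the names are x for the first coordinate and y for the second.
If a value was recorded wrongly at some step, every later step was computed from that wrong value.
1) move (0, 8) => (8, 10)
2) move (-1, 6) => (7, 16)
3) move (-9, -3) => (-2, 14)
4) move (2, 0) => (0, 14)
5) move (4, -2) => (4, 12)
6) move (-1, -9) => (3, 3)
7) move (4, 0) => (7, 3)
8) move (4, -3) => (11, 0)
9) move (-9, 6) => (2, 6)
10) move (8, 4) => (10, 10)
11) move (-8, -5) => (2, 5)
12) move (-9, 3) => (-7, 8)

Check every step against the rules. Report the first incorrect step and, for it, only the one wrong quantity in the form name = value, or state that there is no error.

step 3, y = 13

1. x = 8 + (0) = 8, y = 2 + (8) = 10 (in agreement)
2. x = 8 + (-1) = 7, y = 10 + (6) = 16 (no discrepancy)
3. x = 7 + (-9) = -2, y = 16 + (-3) = 13 (the recorded entry deviates here)
The earliest wrong entry is at step 3: it should read y = 13.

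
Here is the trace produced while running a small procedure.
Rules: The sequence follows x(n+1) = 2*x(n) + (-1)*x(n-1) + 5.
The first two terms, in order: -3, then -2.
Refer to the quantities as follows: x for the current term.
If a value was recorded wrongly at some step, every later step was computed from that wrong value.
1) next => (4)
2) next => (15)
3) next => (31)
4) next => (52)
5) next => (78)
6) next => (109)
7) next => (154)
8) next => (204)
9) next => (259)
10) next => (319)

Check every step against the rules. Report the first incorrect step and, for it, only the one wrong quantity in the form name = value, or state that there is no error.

step 1: x = 2*(-2) + (-1)*(-3) + (5) = 4 -> agrees with the trace
step 2: x = 2*(4) + (-1)*(-2) + (5) = 15 -> confirmed correct
step 3: x = 2*(15) + (-1)*(4) + (5) = 31 -> checks out
step 4: x = 2*(31) + (-1)*(15) + (5) = 52 -> verified
step 5: x = 2*(52) + (-1)*(31) + (5) = 78 -> exactly as logged
step 6: x = 2*(78) + (-1)*(52) + (5) = 109 -> agrees with the trace
step 7: x = 2*(109) + (-1)*(78) + (5) = 145 -> a discrepancy with the trace
The earliest wrong entry is at step 7: it should read x = 145.

step 7, x = 145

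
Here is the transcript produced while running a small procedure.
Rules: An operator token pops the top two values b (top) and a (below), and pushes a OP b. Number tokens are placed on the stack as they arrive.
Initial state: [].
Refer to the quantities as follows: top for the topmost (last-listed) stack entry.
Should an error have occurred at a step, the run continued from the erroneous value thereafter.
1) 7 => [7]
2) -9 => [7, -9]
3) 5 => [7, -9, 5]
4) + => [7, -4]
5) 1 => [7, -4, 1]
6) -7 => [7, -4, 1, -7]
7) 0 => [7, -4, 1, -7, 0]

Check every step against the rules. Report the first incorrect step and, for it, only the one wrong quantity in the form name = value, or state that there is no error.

Recomputing the run from the initial state:
step 1: [7]
step 2: [7, -9]
step 3: [7, -9, 5]
step 4: [7, -4]
step 5: [7, -4, 1]
step 6: [7, -4, 1, -7]
step 7: [7, -4, 1, -7, 0]
This matches the transcript at every step.

no error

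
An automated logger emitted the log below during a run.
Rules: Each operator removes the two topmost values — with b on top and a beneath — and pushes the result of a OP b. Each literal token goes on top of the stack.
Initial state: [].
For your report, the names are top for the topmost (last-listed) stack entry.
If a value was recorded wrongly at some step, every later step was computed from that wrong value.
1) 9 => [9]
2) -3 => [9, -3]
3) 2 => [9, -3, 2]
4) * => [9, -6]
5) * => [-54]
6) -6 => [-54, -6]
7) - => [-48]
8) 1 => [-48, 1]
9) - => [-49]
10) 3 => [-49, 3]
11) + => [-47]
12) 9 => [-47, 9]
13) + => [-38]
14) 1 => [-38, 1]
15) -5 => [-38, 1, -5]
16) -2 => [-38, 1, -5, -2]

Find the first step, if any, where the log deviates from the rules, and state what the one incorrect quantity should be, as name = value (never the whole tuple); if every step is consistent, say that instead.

step 11, top = -46

Step 1: push 9: top = 9 — verified.
Step 2: push -3: top = -3 — in agreement.
Step 3: push 2: top = 2 — same as recorded.
Step 4: -3 * 2 = -6 — agrees with the log.
Step 5: 9 * -6 = -54 — agrees with the log.
Step 6: push -6: top = -6 — checks out.
Step 7: -54 - -6 = -48 — checks out.
Step 8: push 1: top = 1 — consistent with the log.
Step 9: -48 - 1 = -49 — confirmed correct.
Step 10: push 3: top = 3 — no discrepancy.
Step 11: -49 + 3 = -46 — the entry is off here.
First incorrect step: 11; the correct value is top = -46.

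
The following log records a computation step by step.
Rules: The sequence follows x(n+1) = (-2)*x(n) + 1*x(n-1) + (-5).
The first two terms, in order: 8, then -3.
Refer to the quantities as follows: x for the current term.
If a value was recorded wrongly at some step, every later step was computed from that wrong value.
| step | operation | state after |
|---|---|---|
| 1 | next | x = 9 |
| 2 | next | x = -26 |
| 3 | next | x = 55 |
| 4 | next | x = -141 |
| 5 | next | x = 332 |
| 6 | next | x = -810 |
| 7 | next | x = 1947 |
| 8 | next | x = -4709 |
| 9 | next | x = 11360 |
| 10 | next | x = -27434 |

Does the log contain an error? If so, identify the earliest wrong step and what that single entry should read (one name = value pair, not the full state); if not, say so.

Recomputing the run from the initial state:
step 1: x = 9
step 2: x = -26
step 3: x = 56
step 4: x = -143
step 5: x = 337
step 6: x = -822
step 7: x = 1976
step 8: x = -4779
step 9: x = 11529
step 10: x = -27842
The first disagreement with the log is at step 3, where the value should be x = 56.

step 3, x = 56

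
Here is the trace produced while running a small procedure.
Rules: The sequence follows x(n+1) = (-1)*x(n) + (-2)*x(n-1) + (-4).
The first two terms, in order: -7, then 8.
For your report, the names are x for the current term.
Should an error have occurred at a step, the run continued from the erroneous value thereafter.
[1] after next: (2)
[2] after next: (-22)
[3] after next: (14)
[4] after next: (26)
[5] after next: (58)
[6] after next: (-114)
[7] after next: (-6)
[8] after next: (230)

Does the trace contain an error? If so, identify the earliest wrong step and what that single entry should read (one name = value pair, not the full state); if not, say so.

Recomputing the run from the initial state:
step 1: x = 2
step 2: x = -22
step 3: x = 14
step 4: x = 26
step 5: x = -58
step 6: x = 2
step 7: x = 110
step 8: x = -118
The first disagreement with the trace is at step 5, where the value should be x = -58.

step 5, x = -58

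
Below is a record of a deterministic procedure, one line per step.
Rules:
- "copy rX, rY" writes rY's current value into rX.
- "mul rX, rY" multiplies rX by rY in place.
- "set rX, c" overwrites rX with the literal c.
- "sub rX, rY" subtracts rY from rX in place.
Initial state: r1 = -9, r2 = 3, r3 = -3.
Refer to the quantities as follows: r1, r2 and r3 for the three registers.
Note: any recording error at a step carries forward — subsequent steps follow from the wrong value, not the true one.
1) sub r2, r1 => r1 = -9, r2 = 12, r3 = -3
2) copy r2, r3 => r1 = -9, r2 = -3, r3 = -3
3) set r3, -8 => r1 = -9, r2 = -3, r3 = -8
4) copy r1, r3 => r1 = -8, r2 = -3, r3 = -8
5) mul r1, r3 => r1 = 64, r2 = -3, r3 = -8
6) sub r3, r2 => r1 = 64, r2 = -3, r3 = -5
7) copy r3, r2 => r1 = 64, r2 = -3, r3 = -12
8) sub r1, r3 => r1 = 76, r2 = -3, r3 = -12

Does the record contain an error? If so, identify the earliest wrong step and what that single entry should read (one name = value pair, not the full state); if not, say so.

Recomputing the run from the initial state:
step 1: r1 = -9, r2 = 12, r3 = -3
step 2: r1 = -9, r2 = -3, r3 = -3
step 3: r1 = -9, r2 = -3, r3 = -8
step 4: r1 = -8, r2 = -3, r3 = -8
step 5: r1 = 64, r2 = -3, r3 = -8
step 6: r1 = 64, r2 = -3, r3 = -5
step 7: r1 = 64, r2 = -3, r3 = -3
step 8: r1 = 67, r2 = -3, r3 = -3
The first disagreement with the record is at step 7, where the value should be r3 = -3.

step 7, r3 = -3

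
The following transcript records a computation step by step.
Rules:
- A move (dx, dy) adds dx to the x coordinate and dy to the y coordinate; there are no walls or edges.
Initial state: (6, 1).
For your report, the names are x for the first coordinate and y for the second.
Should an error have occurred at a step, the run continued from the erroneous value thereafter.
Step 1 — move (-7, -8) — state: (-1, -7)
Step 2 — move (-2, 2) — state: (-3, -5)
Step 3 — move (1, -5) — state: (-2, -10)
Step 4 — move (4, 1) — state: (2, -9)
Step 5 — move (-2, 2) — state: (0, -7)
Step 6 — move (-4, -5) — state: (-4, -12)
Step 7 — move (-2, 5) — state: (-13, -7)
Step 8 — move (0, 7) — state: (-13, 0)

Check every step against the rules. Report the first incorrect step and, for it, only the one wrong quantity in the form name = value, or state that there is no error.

step 7, x = -6

Recomputing the run from the initial state:
step 1: x = -1, y = -7
step 2: x = -3, y = -5
step 3: x = -2, y = -10
step 4: x = 2, y = -9
step 5: x = 0, y = -7
step 6: x = -4, y = -12
step 7: x = -6, y = -7
step 8: x = -6, y = 0
The first disagreement with the transcript is at step 7, where the value should be x = -6.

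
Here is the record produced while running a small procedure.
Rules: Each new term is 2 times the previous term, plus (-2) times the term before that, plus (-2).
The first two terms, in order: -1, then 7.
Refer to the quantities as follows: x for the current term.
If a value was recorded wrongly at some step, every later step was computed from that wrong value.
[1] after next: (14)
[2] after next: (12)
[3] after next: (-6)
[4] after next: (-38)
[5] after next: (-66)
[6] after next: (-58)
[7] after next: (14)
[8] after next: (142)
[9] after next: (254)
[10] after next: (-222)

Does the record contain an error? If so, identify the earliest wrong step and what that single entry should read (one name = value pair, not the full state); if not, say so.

Recomputing the run from the initial state:
step 1: x = 14
step 2: x = 12
step 3: x = -6
step 4: x = -38
step 5: x = -66
step 6: x = -58
step 7: x = 14
step 8: x = 142
step 9: x = 254
step 10: x = 222
The first disagreement with the record is at step 10, where the value should be x = 222.

step 10, x = 222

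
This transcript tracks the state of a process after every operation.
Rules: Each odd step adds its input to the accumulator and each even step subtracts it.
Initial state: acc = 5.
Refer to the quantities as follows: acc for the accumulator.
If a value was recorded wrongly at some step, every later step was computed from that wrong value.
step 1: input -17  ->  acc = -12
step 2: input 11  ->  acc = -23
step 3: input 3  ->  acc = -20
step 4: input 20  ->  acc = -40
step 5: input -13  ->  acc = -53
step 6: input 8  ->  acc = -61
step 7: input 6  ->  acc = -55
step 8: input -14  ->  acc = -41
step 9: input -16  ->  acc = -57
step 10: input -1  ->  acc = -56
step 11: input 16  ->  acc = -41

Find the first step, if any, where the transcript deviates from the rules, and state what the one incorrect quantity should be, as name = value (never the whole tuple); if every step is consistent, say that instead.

Recomputing the run from the initial state:
step 1: acc = -12
step 2: acc = -23
step 3: acc = -20
step 4: acc = -40
step 5: acc = -53
step 6: acc = -61
step 7: acc = -55
step 8: acc = -41
step 9: acc = -57
step 10: acc = -56
step 11: acc = -40
The first disagreement with the transcript is at step 11, where the value should be acc = -40.

step 11, acc = -40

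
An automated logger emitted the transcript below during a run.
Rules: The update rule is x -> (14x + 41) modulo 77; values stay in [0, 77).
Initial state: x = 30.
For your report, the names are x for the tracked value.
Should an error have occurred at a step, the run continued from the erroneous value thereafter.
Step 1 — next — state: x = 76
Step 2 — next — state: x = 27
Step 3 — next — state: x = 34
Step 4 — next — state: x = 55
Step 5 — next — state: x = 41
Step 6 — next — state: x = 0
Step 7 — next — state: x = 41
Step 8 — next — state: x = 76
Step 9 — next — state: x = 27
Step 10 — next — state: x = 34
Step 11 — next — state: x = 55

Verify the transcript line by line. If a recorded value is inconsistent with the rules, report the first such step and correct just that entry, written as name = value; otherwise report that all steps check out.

step 6, x = 76

Recomputing the run from the initial state:
step 1: x = 76
step 2: x = 27
step 3: x = 34
step 4: x = 55
step 5: x = 41
step 6: x = 76
step 7: x = 27
step 8: x = 34
step 9: x = 55
step 10: x = 41
step 11: x = 76
The first disagreement with the transcript is at step 6, where the value should be x = 76.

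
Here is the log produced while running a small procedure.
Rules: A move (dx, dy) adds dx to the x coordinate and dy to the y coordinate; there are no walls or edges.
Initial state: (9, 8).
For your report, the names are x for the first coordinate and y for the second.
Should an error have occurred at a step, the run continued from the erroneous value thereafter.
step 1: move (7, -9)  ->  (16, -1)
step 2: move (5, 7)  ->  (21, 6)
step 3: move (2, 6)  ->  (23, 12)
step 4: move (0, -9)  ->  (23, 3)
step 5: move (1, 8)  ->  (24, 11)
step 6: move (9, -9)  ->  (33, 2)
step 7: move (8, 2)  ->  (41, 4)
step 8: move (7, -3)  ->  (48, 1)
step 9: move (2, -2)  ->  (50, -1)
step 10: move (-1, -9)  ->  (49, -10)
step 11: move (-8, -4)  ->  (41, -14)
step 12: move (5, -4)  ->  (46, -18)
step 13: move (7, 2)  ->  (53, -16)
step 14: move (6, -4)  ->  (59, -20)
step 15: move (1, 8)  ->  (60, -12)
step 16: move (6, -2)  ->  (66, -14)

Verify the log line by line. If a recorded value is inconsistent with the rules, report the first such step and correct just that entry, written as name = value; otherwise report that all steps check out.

step 1: x = 9 + (7) = 16, y = 8 + (-9) = -1 -> matches
step 2: x = 16 + (5) = 21, y = -1 + (7) = 6 -> confirmed correct
step 3: x = 21 + (2) = 23, y = 6 + (6) = 12 -> same as recorded
step 4: x = 23 + (0) = 23, y = 12 + (-9) = 3 -> same as recorded
step 5: x = 23 + (1) = 24, y = 3 + (8) = 11 -> same as recorded
step 6: x = 24 + (9) = 33, y = 11 + (-9) = 2 -> verified
step 7: x = 33 + (8) = 41, y = 2 + (2) = 4 -> verified
step 8: x = 41 + (7) = 48, y = 4 + (-3) = 1 -> exactly as logged
step 9: x = 48 + (2) = 50, y = 1 + (-2) = -1 -> agrees with the log
step 10: x = 50 + (-1) = 49, y = -1 + (-9) = -10 -> no discrepancy
step 11: x = 49 + (-8) = 41, y = -10 + (-4) = -14 -> in agreement
step 12: x = 41 + (5) = 46, y = -14 + (-4) = -18 -> agrees with the log
step 13: x = 46 + (7) = 53, y = -18 + (2) = -16 -> confirmed correct
step 14: x = 53 + (6) = 59, y = -16 + (-4) = -20 -> exactly as logged
step 15: x = 59 + (1) = 60, y = -20 + (8) = -12 -> exactly as logged
step 16: x = 60 + (6) = 66, y = -12 + (-2) = -14 -> same as recorded
All entries verified; no error found.

no error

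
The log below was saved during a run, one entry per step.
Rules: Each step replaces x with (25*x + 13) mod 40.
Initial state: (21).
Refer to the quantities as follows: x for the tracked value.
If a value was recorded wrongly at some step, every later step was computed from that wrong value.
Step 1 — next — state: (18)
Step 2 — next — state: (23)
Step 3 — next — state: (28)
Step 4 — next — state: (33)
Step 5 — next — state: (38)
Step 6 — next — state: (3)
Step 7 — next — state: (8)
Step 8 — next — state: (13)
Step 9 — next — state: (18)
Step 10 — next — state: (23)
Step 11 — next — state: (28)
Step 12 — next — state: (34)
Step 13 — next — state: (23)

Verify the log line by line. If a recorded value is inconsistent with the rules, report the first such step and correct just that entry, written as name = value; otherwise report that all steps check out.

Recomputing the run from the initial state:
step 1: x = 18
step 2: x = 23
step 3: x = 28
step 4: x = 33
step 5: x = 38
step 6: x = 3
step 7: x = 8
step 8: x = 13
step 9: x = 18
step 10: x = 23
step 11: x = 28
step 12: x = 33
step 13: x = 38
The first disagreement with the log is at step 12, where the value should be x = 33.

step 12, x = 33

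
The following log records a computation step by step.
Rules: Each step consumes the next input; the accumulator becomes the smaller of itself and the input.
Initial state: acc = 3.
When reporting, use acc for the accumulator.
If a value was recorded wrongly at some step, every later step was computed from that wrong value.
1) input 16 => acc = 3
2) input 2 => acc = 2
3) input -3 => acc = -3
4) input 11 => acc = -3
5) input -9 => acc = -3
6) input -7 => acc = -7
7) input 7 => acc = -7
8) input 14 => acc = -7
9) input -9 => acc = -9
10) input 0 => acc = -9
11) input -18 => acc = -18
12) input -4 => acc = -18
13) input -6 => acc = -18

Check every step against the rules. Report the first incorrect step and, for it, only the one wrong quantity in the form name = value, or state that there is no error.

step 5, acc = -9

Recomputing the run from the initial state:
step 1: acc = 3
step 2: acc = 2
step 3: acc = -3
step 4: acc = -3
step 5: acc = -9
step 6: acc = -9
step 7: acc = -9
step 8: acc = -9
step 9: acc = -9
step 10: acc = -9
step 11: acc = -18
step 12: acc = -18
step 13: acc = -18
The first disagreement with the log is at step 5, where the value should be acc = -9.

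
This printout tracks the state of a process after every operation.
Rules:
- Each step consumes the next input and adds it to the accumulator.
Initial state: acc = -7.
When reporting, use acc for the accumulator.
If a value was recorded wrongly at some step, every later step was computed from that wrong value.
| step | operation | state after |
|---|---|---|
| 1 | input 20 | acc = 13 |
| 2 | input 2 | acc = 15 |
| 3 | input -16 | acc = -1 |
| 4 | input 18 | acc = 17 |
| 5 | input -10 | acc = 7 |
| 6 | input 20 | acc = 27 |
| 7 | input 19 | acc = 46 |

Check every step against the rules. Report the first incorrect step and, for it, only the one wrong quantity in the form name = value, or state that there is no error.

Recomputing the run from the initial state:
step 1: acc = 13
step 2: acc = 15
step 3: acc = -1
step 4: acc = 17
step 5: acc = 7
step 6: acc = 27
step 7: acc = 46
This matches the printout at every step.

no error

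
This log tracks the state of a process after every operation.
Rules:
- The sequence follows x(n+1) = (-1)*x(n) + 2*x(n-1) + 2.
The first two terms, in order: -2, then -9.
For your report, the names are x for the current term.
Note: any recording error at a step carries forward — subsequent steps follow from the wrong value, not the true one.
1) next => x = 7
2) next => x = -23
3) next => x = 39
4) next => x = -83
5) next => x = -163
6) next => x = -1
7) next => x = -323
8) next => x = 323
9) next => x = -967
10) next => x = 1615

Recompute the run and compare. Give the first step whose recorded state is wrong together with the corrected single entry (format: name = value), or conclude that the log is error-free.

step 5, x = 163

Recomputing the run from the initial state:
step 1: x = 7
step 2: x = -23
step 3: x = 39
step 4: x = -83
step 5: x = 163
step 6: x = -327
step 7: x = 655
step 8: x = -1307
step 9: x = 2619
step 10: x = -5231
The first disagreement with the log is at step 5, where the value should be x = 163.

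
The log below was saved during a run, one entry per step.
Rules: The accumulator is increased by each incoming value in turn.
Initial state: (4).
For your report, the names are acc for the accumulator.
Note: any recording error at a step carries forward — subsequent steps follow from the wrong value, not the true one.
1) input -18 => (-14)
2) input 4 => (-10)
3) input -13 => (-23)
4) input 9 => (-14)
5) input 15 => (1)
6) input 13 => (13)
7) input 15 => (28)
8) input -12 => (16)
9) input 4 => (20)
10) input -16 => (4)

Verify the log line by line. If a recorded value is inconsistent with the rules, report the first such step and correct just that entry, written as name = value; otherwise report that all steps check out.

1. acc = 4 + -18 = -14 (no discrepancy)
2. acc = -14 + 4 = -10 (exactly as logged)
3. acc = -10 + -13 = -23 (exactly as logged)
4. acc = -23 + 9 = -14 (no discrepancy)
5. acc = -14 + 15 = 1 (in agreement)
6. acc = 1 + 13 = 14 (the log disagrees here)
Conclusion: step 6 carries the first error; the entry should be acc = 14.

step 6, acc = 14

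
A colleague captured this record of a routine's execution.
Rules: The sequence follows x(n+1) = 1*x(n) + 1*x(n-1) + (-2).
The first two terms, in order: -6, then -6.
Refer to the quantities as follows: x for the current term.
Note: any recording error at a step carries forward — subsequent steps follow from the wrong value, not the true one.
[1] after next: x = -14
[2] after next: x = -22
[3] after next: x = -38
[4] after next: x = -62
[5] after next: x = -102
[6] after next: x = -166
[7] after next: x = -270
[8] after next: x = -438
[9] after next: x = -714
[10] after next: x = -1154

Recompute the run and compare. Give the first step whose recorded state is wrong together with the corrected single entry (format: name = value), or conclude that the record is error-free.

step 9, x = -710

1. x = 1*(-6) + (1)*(-6) + (-2) = -14 (same as recorded)
2. x = 1*(-14) + (1)*(-6) + (-2) = -22 (exactly as logged)
3. x = 1*(-22) + (1)*(-14) + (-2) = -38 (matches)
4. x = 1*(-38) + (1)*(-22) + (-2) = -62 (matches)
5. x = 1*(-62) + (1)*(-38) + (-2) = -102 (confirmed correct)
6. x = 1*(-102) + (1)*(-62) + (-2) = -166 (checks out)
7. x = 1*(-166) + (1)*(-102) + (-2) = -270 (exactly as logged)
8. x = 1*(-270) + (1)*(-166) + (-2) = -438 (confirmed correct)
9. x = 1*(-438) + (1)*(-270) + (-2) = -710 (the record has a different value)
Conclusion: step 9 carries the first error; the entry should be x = -710.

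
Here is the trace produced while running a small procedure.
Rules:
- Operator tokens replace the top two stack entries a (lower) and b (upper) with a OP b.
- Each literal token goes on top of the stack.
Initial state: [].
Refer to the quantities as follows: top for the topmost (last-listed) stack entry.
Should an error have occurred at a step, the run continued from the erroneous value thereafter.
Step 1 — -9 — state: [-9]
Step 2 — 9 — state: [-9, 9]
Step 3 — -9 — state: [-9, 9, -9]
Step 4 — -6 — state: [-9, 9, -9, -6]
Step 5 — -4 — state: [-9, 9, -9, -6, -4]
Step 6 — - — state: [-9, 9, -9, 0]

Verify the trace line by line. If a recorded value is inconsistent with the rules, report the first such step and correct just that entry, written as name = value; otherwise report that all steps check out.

step 6, top = -2

Recomputing the run from the initial state:
step 1: [-9]
step 2: [-9, 9]
step 3: [-9, 9, -9]
step 4: [-9, 9, -9, -6]
step 5: [-9, 9, -9, -6, -4]
step 6: [-9, 9, -9, -2]
The first disagreement with the trace is at step 6, where the value should be top = -2.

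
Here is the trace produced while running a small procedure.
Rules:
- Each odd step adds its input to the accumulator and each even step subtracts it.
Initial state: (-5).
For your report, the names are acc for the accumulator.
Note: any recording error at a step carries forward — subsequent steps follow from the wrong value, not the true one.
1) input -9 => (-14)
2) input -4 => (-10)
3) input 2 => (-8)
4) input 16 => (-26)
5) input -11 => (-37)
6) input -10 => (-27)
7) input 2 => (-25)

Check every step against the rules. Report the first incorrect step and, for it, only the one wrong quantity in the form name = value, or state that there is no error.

step 4, acc = -24

Recomputing the run from the initial state:
step 1: acc = -14
step 2: acc = -10
step 3: acc = -8
step 4: acc = -24
step 5: acc = -35
step 6: acc = -25
step 7: acc = -23
The first disagreement with the trace is at step 4, where the value should be acc = -24.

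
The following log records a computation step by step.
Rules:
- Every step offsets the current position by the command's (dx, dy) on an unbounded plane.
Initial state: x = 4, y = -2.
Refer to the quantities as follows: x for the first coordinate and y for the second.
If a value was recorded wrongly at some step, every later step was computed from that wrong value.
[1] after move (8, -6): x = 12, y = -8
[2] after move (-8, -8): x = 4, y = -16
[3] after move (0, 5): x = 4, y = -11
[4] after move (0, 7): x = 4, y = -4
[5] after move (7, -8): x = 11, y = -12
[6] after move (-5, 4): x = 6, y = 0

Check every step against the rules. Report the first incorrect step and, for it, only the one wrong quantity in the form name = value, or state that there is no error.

step 1: x = 4 + (8) = 12, y = -2 + (-6) = -8 -> matches
step 2: x = 12 + (-8) = 4, y = -8 + (-8) = -16 -> matches
step 3: x = 4 + (0) = 4, y = -16 + (5) = -11 -> in agreement
step 4: x = 4 + (0) = 4, y = -11 + (7) = -4 -> agrees with the log
step 5: x = 4 + (7) = 11, y = -4 + (-8) = -12 -> verified
step 6: x = 11 + (-5) = 6, y = -12 + (4) = -8 -> first mismatch against the log
First incorrect step: 6; the correct value is y = -8.

step 6, y = -8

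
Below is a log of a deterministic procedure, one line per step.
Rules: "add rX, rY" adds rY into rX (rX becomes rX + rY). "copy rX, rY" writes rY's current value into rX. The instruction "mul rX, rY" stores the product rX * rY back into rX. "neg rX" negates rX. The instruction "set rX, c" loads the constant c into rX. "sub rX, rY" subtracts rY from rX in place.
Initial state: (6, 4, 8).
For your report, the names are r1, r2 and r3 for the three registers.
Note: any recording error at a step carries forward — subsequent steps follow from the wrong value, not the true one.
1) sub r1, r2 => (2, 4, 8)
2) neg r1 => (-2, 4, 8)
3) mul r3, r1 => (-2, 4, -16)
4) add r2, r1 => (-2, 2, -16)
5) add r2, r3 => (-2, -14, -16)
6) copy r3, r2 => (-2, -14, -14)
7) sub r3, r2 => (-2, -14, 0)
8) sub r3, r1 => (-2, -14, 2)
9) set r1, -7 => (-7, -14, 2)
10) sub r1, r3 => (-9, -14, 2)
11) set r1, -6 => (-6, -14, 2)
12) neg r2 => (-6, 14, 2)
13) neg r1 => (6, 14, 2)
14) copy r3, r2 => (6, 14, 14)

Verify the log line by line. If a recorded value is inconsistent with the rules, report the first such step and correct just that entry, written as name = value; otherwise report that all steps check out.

no error

Recomputing the run from the initial state:
step 1: r1 = 2, r2 = 4, r3 = 8
step 2: r1 = -2, r2 = 4, r3 = 8
step 3: r1 = -2, r2 = 4, r3 = -16
step 4: r1 = -2, r2 = 2, r3 = -16
step 5: r1 = -2, r2 = -14, r3 = -16
step 6: r1 = -2, r2 = -14, r3 = -14
step 7: r1 = -2, r2 = -14, r3 = 0
step 8: r1 = -2, r2 = -14, r3 = 2
step 9: r1 = -7, r2 = -14, r3 = 2
step 10: r1 = -9, r2 = -14, r3 = 2
step 11: r1 = -6, r2 = -14, r3 = 2
step 12: r1 = -6, r2 = 14, r3 = 2
step 13: r1 = 6, r2 = 14, r3 = 2
step 14: r1 = 6, r2 = 14, r3 = 14
This matches the log at every step.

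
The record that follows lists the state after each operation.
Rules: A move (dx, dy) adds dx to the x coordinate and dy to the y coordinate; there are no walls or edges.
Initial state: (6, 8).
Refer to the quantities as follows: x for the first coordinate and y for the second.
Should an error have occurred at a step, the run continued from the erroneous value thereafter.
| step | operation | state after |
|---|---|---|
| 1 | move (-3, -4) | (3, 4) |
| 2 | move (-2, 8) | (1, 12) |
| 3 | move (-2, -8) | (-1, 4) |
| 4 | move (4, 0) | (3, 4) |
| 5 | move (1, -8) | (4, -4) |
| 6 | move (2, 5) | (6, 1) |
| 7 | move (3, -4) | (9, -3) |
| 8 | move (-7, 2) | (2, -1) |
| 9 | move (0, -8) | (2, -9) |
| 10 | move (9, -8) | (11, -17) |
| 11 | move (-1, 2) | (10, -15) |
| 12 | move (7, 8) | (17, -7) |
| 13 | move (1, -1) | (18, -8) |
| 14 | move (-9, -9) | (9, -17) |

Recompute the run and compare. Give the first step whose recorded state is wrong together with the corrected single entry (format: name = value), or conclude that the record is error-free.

step 1: x = 6 + (-3) = 3, y = 8 + (-4) = 4 -> no discrepancy
step 2: x = 3 + (-2) = 1, y = 4 + (8) = 12 -> confirmed correct
step 3: x = 1 + (-2) = -1, y = 12 + (-8) = 4 -> in agreement
step 4: x = -1 + (4) = 3, y = 4 + (0) = 4 -> checks out
step 5: x = 3 + (1) = 4, y = 4 + (-8) = -4 -> confirmed correct
step 6: x = 4 + (2) = 6, y = -4 + (5) = 1 -> consistent with the record
step 7: x = 6 + (3) = 9, y = 1 + (-4) = -3 -> exactly as logged
step 8: x = 9 + (-7) = 2, y = -3 + (2) = -1 -> in agreement
step 9: x = 2 + (0) = 2, y = -1 + (-8) = -9 -> verified
step 10: x = 2 + (9) = 11, y = -9 + (-8) = -17 -> checks out
step 11: x = 11 + (-1) = 10, y = -17 + (2) = -15 -> agrees with the record
step 12: x = 10 + (7) = 17, y = -15 + (8) = -7 -> no discrepancy
step 13: x = 17 + (1) = 18, y = -7 + (-1) = -8 -> no discrepancy
step 14: x = 18 + (-9) = 9, y = -8 + (-9) = -17 -> verified
Nothing is out of place; the run is error-free.

no error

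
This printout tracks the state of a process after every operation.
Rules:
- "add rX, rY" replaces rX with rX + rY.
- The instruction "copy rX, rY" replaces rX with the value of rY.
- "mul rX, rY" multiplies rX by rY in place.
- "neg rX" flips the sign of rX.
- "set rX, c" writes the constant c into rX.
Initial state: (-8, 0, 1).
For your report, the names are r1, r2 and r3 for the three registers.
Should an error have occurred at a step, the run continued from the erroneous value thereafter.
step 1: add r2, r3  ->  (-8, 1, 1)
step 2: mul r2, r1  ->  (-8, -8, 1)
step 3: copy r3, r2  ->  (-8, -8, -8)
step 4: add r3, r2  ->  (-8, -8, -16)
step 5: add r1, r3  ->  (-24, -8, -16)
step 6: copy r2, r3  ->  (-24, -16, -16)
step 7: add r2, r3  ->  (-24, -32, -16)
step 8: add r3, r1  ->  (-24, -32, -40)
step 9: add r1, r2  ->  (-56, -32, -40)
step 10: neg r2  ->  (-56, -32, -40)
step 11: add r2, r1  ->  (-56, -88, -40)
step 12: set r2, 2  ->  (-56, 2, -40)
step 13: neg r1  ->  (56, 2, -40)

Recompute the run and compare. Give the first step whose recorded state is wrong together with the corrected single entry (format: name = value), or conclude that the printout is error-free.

step 10, r2 = 32

Recomputing the run from the initial state:
step 1: r1 = -8, r2 = 1, r3 = 1
step 2: r1 = -8, r2 = -8, r3 = 1
step 3: r1 = -8, r2 = -8, r3 = -8
step 4: r1 = -8, r2 = -8, r3 = -16
step 5: r1 = -24, r2 = -8, r3 = -16
step 6: r1 = -24, r2 = -16, r3 = -16
step 7: r1 = -24, r2 = -32, r3 = -16
step 8: r1 = -24, r2 = -32, r3 = -40
step 9: r1 = -56, r2 = -32, r3 = -40
step 10: r1 = -56, r2 = 32, r3 = -40
step 11: r1 = -56, r2 = -24, r3 = -40
step 12: r1 = -56, r2 = 2, r3 = -40
step 13: r1 = 56, r2 = 2, r3 = -40
The first disagreement with the printout is at step 10, where the value should be r2 = 32.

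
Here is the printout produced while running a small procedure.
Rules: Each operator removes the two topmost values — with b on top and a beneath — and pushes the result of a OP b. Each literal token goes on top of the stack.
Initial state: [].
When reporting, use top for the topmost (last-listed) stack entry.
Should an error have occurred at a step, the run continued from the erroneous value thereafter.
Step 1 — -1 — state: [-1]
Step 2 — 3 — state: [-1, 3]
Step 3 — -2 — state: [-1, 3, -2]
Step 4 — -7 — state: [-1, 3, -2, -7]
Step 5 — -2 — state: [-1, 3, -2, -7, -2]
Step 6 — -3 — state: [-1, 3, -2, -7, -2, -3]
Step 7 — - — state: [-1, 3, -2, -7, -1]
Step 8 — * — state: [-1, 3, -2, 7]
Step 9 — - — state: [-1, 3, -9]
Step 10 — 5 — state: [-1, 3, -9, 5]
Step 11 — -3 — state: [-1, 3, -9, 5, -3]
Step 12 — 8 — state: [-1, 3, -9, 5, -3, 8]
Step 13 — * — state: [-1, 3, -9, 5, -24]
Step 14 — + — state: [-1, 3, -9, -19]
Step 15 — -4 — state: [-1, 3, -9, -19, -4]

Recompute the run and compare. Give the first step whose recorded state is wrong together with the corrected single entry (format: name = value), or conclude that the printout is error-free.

step 7, top = 1

Recomputing the run from the initial state:
step 1: [-1]
step 2: [-1, 3]
step 3: [-1, 3, -2]
step 4: [-1, 3, -2, -7]
step 5: [-1, 3, -2, -7, -2]
step 6: [-1, 3, -2, -7, -2, -3]
step 7: [-1, 3, -2, -7, 1]
step 8: [-1, 3, -2, -7]
step 9: [-1, 3, 5]
step 10: [-1, 3, 5, 5]
step 11: [-1, 3, 5, 5, -3]
step 12: [-1, 3, 5, 5, -3, 8]
step 13: [-1, 3, 5, 5, -24]
step 14: [-1, 3, 5, -19]
step 15: [-1, 3, 5, -19, -4]
The first disagreement with the printout is at step 7, where the value should be top = 1.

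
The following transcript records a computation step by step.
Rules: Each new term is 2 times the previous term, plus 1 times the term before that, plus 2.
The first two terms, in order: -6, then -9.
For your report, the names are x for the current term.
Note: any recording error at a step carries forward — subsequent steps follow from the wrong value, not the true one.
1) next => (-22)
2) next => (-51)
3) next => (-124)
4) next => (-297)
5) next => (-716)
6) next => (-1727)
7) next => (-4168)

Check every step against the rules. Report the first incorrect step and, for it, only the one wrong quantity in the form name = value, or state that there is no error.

step 3, x = -122

1. x = 2*(-9) + (1)*(-6) + (2) = -22 (confirmed correct)
2. x = 2*(-22) + (1)*(-9) + (2) = -51 (checks out)
3. x = 2*(-51) + (1)*(-22) + (2) = -122 (the transcript disagrees here)
The earliest wrong entry is at step 3: it should read x = -122.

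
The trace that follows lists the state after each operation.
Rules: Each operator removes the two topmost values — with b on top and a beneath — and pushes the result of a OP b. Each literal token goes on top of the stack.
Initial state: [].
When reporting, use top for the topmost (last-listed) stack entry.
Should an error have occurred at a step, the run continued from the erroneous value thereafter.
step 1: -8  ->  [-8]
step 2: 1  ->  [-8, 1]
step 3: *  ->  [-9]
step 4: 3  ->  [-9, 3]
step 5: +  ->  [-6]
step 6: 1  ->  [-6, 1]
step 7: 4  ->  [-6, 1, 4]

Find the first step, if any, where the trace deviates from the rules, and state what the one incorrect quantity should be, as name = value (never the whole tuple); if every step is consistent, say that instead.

Recomputing the run from the initial state:
step 1: [-8]
step 2: [-8, 1]
step 3: [-8]
step 4: [-8, 3]
step 5: [-5]
step 6: [-5, 1]
step 7: [-5, 1, 4]
The first disagreement with the trace is at step 3, where the value should be top = -8.

step 3, top = -8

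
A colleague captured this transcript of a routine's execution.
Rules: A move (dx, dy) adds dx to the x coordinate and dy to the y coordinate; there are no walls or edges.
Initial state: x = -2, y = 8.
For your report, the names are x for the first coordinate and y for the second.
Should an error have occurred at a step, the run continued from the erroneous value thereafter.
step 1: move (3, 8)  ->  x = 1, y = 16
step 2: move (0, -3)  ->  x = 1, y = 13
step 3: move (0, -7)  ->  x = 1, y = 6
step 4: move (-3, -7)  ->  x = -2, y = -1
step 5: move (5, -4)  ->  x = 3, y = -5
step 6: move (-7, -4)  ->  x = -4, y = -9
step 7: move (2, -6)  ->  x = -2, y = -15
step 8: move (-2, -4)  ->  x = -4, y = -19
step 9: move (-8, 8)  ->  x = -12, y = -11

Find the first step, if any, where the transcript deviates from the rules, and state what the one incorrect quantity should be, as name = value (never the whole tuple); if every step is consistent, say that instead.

no error

step 1: x = -2 + (3) = 1, y = 8 + (8) = 16 -> consistent with the transcript
step 2: x = 1 + (0) = 1, y = 16 + (-3) = 13 -> no discrepancy
step 3: x = 1 + (0) = 1, y = 13 + (-7) = 6 -> checks out
step 4: x = 1 + (-3) = -2, y = 6 + (-7) = -1 -> exactly as logged
step 5: x = -2 + (5) = 3, y = -1 + (-4) = -5 -> checks out
step 6: x = 3 + (-7) = -4, y = -5 + (-4) = -9 -> checks out
step 7: x = -4 + (2) = -2, y = -9 + (-6) = -15 -> confirmed correct
step 8: x = -2 + (-2) = -4, y = -15 + (-4) = -19 -> consistent with the transcript
step 9: x = -4 + (-8) = -12, y = -19 + (8) = -11 -> agrees with the transcript
Each recorded entry agrees with the recomputation.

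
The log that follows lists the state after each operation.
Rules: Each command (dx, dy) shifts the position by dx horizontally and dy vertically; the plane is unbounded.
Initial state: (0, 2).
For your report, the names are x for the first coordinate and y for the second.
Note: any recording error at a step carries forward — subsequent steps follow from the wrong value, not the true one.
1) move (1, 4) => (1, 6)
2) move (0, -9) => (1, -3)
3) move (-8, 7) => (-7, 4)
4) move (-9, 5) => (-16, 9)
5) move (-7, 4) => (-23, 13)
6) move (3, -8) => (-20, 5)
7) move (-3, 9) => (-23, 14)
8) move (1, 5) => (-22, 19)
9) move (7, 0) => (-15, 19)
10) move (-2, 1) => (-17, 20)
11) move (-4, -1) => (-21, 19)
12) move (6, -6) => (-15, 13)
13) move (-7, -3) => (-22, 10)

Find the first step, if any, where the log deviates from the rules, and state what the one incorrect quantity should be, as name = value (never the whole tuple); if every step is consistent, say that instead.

Recomputing the run from the initial state:
step 1: x = 1, y = 6
step 2: x = 1, y = -3
step 3: x = -7, y = 4
step 4: x = -16, y = 9
step 5: x = -23, y = 13
step 6: x = -20, y = 5
step 7: x = -23, y = 14
step 8: x = -22, y = 19
step 9: x = -15, y = 19
step 10: x = -17, y = 20
step 11: x = -21, y = 19
step 12: x = -15, y = 13
step 13: x = -22, y = 10
This matches the log at every step.

no error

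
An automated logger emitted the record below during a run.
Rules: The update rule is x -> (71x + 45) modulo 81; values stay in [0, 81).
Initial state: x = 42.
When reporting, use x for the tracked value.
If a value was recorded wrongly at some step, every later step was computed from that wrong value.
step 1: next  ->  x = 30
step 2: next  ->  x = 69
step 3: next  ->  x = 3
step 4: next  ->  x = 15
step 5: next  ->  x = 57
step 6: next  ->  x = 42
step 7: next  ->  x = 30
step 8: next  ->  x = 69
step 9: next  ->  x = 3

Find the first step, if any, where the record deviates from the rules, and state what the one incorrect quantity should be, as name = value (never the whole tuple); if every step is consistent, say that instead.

no error

step 1: x = (71*42 + 45) mod 81 = 30 -> exactly as logged
step 2: x = (71*30 + 45) mod 81 = 69 -> agrees with the record
step 3: x = (71*69 + 45) mod 81 = 3 -> in agreement
step 4: x = (71*3 + 45) mod 81 = 15 -> matches
step 5: x = (71*15 + 45) mod 81 = 57 -> matches
step 6: x = (71*57 + 45) mod 81 = 42 -> confirmed correct
step 7: x = (71*42 + 45) mod 81 = 30 -> checks out
step 8: x = (71*30 + 45) mod 81 = 69 -> consistent with the record
step 9: x = (71*69 + 45) mod 81 = 3 -> agrees with the record
All steps check out; nothing to correct.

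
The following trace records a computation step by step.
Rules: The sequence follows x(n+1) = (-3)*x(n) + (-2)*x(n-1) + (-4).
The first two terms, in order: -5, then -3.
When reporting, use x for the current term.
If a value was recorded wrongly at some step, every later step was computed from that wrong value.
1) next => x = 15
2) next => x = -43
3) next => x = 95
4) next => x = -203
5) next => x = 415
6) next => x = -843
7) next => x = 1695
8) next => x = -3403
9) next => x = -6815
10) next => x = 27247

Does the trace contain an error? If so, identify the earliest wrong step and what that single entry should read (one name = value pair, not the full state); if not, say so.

step 9, x = 6815

Recomputing the run from the initial state:
step 1: x = 15
step 2: x = -43
step 3: x = 95
step 4: x = -203
step 5: x = 415
step 6: x = -843
step 7: x = 1695
step 8: x = -3403
step 9: x = 6815
step 10: x = -13643
The first disagreement with the trace is at step 9, where the value should be x = 6815.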